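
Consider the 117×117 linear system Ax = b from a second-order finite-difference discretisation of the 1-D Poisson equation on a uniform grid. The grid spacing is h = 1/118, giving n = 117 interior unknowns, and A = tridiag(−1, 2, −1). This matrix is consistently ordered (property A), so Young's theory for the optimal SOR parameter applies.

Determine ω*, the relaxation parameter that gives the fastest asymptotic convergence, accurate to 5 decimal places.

ω* = 1.94814

ρ_J = max_k |cos(kπ/118)| = cos(π/118) = 0.99965
1 − cos²(π/118) = sin²(π/118) ⇒ √(1−ρ_J²) = sin(π/118) = 0.026621.
So ω* = 2/1.026621 = 1.94814 (Young).
Hence ρ(B_{ω*}) = 1.94814 − 1 = 0.94814.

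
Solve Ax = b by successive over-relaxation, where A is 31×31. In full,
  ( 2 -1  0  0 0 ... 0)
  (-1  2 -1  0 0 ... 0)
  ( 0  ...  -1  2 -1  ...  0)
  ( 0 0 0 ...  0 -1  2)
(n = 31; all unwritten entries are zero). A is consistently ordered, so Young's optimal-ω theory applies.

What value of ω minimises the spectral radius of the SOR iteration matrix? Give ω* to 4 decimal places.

n=31: λ(B_J) = 1 − λ(A)/2 = cos(kπ/32); k=1 gives ρ_J = 0.9952.
√(1−ρ_J²) = |sin(π/32)| = 0.09802
[ω*] 2 ÷ (1 + 0.09802) = 2 ÷ 1.09802 = 1.8215.
[ρ_SOR] ω* − 1 = 0.8215.

ω* = 1.8215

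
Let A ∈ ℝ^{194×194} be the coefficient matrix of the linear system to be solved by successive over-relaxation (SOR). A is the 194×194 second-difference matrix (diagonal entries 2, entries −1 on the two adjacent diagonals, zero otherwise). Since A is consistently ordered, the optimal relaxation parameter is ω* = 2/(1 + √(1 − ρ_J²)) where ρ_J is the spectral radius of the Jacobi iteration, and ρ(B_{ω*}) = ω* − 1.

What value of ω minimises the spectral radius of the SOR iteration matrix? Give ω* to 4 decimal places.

ω* = 1.9683

½·tridiag(1,0,1) at n=194: λ_k = cos(kπ/195); max |λ| at k=1 ⇒ ρ_J = cos(π/195) ≈ 0.9999.
√(1−ρ_J²) = |sin(π/195)| = 0.01611
So ω* = 2/1.01611 = 1.9683 (Young).
and ρ(B_{ω*}) = 1.9683 − 1 = 0.9683.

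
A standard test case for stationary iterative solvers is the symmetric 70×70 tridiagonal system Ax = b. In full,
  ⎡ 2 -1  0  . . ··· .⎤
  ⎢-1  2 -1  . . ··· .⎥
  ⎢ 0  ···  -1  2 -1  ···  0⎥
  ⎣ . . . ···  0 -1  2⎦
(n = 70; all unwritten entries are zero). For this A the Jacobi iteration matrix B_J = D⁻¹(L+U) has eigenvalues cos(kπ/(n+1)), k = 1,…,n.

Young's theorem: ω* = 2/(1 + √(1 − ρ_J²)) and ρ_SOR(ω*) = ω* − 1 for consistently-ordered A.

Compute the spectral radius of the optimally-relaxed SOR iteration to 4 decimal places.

ρ_SOR = 0.9153

spectrum of D⁻¹(L+U) = {cos(kπ/71) : 1≤k≤70}; ρ_J = cos(π/71) = 0.9990.
root = sin(π/71) = 0.04423  (since 1−cos² = sin²).
So ω* = 2/1.04423 = 1.9153 (Young).
Hence ρ(B_{ω*}) = 1.9153 − 1 = 0.9153.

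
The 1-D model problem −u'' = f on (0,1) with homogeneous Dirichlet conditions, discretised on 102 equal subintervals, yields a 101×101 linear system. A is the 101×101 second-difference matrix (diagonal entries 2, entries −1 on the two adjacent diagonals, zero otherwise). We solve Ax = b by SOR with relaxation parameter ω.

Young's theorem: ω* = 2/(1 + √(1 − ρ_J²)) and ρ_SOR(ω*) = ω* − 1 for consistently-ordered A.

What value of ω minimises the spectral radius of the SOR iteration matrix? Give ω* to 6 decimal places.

With n=101, ρ(Jacobi) = cos(π/102) = 0.999526.
√(1−ρ_J²) simplifies to sin(π/102) = 0.0307951.
ω* = 2/(1 + 0.0307951) = 2/1.0307951 = 1.940250.
At ω = 1.940250 every |λ(B_ω)| = ω−1, so ρ_SOR = 0.940250.

ω* = 1.940250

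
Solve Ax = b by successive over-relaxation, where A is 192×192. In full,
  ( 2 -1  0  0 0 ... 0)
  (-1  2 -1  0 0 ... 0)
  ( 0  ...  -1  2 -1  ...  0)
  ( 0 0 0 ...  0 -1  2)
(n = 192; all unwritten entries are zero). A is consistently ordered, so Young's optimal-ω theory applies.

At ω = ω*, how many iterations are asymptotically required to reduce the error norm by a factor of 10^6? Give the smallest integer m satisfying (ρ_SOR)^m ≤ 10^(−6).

½·tridiag(1,0,1) at n=192: λ_k = cos(kπ/193); max |λ| at k=1 ⇒ ρ_J = cos(π/193) ≈ 0.9998675.
√(1−ρ_J²) simplifies to sin(π/193) = 0.0162770.
Young: ω* = 2/(1+√(1−ρ_J²)) = 2/(1+0.0162770) = 2/1.0162770 = 1.9679674.
ρ(B_{ω*}) = ω*−1 = 0.9679674
ρ_SOR^m ≤ 10^(−6) ⇔ m ≥ 6·ln10/(−ln 0.9679674) = 13.8155/0.0325569 = 424.349; m = ⌈424.349⌉ = 425.

m = 425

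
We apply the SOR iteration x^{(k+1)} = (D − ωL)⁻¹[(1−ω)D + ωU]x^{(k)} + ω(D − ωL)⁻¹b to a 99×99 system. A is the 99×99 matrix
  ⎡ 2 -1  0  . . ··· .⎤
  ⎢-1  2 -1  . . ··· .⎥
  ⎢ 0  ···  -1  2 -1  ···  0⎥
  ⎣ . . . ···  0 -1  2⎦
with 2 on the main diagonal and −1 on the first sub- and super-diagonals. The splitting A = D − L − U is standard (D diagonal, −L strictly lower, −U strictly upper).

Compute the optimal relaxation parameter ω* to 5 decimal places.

ρ_J = max_k |cos(kπ/100)| = cos(π/100) = 0.99951
√(1−ρ_J²) = |sin(π/100)| = 0.031411
ω* = 2/(1 + 0.031411) = 2/1.031411 = 1.93909.
and ρ(B_{ω*}) = 1.93909 − 1 = 0.93909.

ω* = 1.93909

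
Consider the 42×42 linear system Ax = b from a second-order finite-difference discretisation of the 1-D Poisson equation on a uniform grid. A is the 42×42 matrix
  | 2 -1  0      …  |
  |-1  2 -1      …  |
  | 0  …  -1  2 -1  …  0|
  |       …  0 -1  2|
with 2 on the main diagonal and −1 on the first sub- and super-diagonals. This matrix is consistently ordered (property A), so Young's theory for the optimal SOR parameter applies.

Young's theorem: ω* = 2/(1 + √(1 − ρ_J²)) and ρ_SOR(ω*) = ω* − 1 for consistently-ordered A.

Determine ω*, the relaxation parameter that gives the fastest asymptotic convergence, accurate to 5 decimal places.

ω* = 1.86394

spectrum of D⁻¹(L+U) = {cos(kπ/43) : 1≤k≤42}; ρ_J = cos(π/43) = 0.99733.
√(1 − cos²(π/43)) = sin(π/43) ≈ 0.072995.
ω* = 2/(1+0.072995) = 1.86394
[ρ_SOR] ω* − 1 = 0.86394.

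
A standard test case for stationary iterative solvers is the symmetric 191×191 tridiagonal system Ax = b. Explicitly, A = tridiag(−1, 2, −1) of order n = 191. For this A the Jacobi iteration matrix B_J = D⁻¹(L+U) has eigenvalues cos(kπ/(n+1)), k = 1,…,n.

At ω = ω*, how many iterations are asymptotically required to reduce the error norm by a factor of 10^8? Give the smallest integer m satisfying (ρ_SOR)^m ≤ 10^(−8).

m = 563

With n=191, ρ(Jacobi) = cos(π/192) = 0.9998661.
1 − cos²(π/192) = sin²(π/192) ⇒ √(1−ρ_J²) = sin(π/192) = 0.0163617.
[ω*] 2 ÷ (1 + 0.0163617) = 2 ÷ 1.0163617 = 1.9678034.
Hence ρ(B_{ω*}) = 1.9678034 − 1 = 0.9678034.
For 8 digits: m = 8·ln10 / (−ln 0.9678034) = 18.4207/0.0327263 = 562.871; round up → m = 563.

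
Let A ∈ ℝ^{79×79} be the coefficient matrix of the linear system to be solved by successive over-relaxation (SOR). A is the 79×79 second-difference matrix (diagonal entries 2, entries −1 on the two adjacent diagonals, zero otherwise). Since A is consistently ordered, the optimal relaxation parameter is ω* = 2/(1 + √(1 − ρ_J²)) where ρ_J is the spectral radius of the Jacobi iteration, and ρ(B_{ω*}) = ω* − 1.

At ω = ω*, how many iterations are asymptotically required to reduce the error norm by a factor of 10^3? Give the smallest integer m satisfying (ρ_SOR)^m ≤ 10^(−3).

m = 88

½·tridiag(1,0,1) at n=79: λ_k = cos(kπ/80); max |λ| at k=1 ⇒ ρ_J = cos(π/80) ≈ 0.9992290.
root = sin(π/80) = 0.0392598  (since 1−cos² = sin²).
Then 2/(1+√(1−ρ_J²)) = 2/(1+0.0392598); ω* = 2/1.0392598 = 1.9244466.
ρ_SOR = ω* − 1 = 1.9244466 − 1 = 0.9244466.
For 3 digits: m = 3·ln10 / (−ln 0.9244466) = 6.90776/0.07856 = 87.930; round up → m = 88.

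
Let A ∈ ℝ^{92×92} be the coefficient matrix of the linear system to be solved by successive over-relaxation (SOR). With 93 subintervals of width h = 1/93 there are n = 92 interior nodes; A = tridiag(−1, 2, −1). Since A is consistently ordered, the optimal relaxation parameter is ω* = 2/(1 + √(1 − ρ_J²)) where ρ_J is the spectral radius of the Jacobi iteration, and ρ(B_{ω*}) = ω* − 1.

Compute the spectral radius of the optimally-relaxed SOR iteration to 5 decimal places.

ρ_SOR = 0.93466

With n=92, ρ(Jacobi) = cos(π/93) = 0.99943.
√(1−ρ_J²) simplifies to sin(π/93) = 0.033774.
So ω* = 2/1.033774 = 1.93466 (Young).
At ω = 1.93466 every |λ(B_ω)| = ω−1, so ρ_SOR = 0.93466.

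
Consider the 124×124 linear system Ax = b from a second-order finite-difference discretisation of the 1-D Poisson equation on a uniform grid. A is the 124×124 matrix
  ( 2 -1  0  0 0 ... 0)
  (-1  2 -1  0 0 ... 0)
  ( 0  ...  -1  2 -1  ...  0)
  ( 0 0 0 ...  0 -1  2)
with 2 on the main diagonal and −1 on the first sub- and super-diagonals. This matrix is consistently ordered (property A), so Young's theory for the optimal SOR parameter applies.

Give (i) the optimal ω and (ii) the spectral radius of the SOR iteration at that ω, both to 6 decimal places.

ω* = 1.950972, ρ_SOR = 0.950972

With n=124, ρ(Jacobi) = cos(π/125) = 0.999684.
1 − cos²(π/125) = sin²(π/125) ⇒ √(1−ρ_J²) = sin(π/125) = 0.0251301.
ω* = 2/(1+0.0251301) = 1.950972
At ω = 1.950972 every |λ(B_ω)| = ω−1, so ρ_SOR = 0.950972.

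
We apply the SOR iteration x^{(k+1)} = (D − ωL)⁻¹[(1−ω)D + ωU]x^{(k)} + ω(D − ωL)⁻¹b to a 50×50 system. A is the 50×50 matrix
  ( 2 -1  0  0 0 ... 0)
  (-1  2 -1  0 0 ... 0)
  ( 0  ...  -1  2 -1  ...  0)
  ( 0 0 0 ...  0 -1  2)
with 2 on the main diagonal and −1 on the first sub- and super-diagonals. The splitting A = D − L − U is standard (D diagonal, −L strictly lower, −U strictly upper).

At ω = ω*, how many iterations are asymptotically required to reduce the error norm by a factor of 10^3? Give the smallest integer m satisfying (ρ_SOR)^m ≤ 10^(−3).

ρ_J = max_k |cos(kπ/51)| = cos(π/51) = 0.9981033
root = sin(π/51) = 0.0615609  (since 1−cos² = sin²).
[ω*] 2 ÷ (1 + 0.0615609) = 2 ÷ 1.0615609 = 1.8840181.
ρ_SOR = ω* − 1 = 1.8840181 − 1 = 0.8840181.
m ≥ 3·ln10 / (−ln 0.8840181) = 56.034; smallest integer m = 57.

m = 57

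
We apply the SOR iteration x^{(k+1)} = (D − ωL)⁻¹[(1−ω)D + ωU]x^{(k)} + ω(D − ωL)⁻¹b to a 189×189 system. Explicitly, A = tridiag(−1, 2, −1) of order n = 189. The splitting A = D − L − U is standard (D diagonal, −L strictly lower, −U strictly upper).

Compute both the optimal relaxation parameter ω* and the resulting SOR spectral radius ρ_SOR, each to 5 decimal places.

With n=189, ρ(Jacobi) = cos(π/190) = 0.99986.
1 − cos²(π/190) = sin²(π/190) ⇒ √(1−ρ_J²) = sin(π/190) = 0.016534.
So ω* = 2/1.016534 = 1.96747 (Young).
ρ_SOR = ω* − 1 ≈ 0.96747.

ω* = 1.96747, ρ_SOR = 0.96747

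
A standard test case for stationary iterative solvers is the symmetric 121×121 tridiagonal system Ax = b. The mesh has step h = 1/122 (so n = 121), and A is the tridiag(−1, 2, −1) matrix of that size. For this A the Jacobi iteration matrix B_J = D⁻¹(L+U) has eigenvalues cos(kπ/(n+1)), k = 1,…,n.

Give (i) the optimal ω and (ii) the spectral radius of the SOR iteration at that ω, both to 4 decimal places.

B_J for the 121×121 system has eigenvalues cos(kπ/122); ρ_J = cos(π/122) = 0.9997.
√(1−ρ_J²) = |sin(π/122)| = 0.02575
Young: ω* = 2/(1+√(1−ρ_J²)) = 2/(1+0.02575) = 2/1.02575 = 1.9498.
ρ_SOR = ω* − 1 ≈ 0.9498.

ω* = 1.9498, ρ_SOR = 0.9498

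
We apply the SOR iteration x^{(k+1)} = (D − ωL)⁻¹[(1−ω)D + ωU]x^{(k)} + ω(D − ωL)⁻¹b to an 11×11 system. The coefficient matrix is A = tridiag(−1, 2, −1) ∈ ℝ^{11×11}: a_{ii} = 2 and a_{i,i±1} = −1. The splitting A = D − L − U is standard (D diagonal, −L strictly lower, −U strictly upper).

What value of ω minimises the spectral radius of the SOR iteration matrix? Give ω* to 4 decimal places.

ρ_J = max_k |cos(kπ/12)| = cos(π/12) = 0.9659
√(1 − cos²(π/12)) = sin(π/12) ≈ 0.25882.
Then 2/(1+√(1−ρ_J²)) = 2/(1+0.25882); ω* = 2/1.25882 = 1.5888.
ρ_SOR = ω* − 1 = 1.5888 − 1 = 0.5888.

ω* = 1.5888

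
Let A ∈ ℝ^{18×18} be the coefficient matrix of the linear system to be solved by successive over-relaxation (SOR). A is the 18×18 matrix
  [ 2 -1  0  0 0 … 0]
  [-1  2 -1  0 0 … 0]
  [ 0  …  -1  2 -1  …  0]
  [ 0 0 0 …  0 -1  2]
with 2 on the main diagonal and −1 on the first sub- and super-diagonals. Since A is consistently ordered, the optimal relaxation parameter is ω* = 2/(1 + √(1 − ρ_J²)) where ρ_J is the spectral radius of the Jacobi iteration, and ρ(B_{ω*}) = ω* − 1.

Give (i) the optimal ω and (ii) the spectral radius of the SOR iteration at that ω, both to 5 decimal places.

ρ_J = max_k |cos(kπ/19)| = cos(π/19) = 0.98636
root = sin(π/19) = 0.164595  (since 1−cos² = sin²).
Then 2/(1+√(1−ρ_J²)) = 2/(1+0.164595); ω* = 2/1.164595 = 1.71734.
ρ_SOR = ω* − 1 = 1.71734 − 1 = 0.71734.

ω* = 1.71734, ρ_SOR = 0.71734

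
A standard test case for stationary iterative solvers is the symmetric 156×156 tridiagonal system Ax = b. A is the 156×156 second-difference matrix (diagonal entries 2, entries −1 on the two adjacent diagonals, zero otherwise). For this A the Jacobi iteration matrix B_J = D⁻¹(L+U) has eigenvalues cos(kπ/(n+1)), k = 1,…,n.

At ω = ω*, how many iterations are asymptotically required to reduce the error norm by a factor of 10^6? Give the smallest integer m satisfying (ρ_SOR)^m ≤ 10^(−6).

n=156: λ(B_J) = 1 − λ(A)/2 = cos(kπ/157); k=1 gives ρ_J = 0.9997998.
√(1−ρ_J²) = |sin(π/157)| = 0.0200088
ω* = 2/(1 + 0.0200088) = 2/1.0200088 = 1.9607674.
and ρ(B_{ω*}) = 1.9607674 − 1 = 0.9607674.
Need (0.9607674)^m ≤ 10^(−6): m ≥ 6·ln10/|ln 0.9607674| = 13.8155/0.0400229 = 345.190 ⇒ m = 346.

m = 346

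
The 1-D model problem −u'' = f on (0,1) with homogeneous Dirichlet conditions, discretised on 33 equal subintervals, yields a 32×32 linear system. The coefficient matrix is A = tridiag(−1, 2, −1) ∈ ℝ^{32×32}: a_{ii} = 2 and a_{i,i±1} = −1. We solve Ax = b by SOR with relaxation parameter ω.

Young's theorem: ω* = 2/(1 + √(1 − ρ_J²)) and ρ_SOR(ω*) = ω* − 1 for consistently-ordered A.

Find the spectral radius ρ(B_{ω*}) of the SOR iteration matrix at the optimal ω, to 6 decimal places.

ρ_SOR = 0.826391

With n=32, ρ(Jacobi) = cos(π/33) = 0.995472.
√(1−ρ_J²) = |sin(π/33)| = 0.0950560
[ω*] 2 ÷ (1 + 0.0950560) = 2 ÷ 1.0950560 = 1.826391.
[ρ_SOR] ω* − 1 = 0.826391.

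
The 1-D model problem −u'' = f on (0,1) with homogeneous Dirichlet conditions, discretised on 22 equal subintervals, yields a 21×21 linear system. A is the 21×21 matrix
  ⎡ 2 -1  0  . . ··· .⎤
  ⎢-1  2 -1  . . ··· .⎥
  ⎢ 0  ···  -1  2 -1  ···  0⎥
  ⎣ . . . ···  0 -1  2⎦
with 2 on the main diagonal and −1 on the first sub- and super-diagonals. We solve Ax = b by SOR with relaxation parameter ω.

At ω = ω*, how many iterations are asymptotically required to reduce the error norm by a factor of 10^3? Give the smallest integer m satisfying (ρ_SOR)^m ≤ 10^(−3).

n=21: λ(B_J) = 1 − λ(A)/2 = cos(kπ/22); k=1 gives ρ_J = 0.9898214.
√(1 − cos²(π/22)) = sin(π/22) ≈ 0.1423148.
Then 2/(1+√(1−ρ_J²)) = 2/(1+0.1423148); ω* = 2/1.1423148 = 1.7508309.
[ρ_SOR] ω* − 1 = 0.7508309.
Need (0.7508309)^m ≤ 10^(−3): m ≥ 3·ln10/|ln 0.7508309| = 6.90776/0.286575 = 24.105 ⇒ m = 25.

m = 25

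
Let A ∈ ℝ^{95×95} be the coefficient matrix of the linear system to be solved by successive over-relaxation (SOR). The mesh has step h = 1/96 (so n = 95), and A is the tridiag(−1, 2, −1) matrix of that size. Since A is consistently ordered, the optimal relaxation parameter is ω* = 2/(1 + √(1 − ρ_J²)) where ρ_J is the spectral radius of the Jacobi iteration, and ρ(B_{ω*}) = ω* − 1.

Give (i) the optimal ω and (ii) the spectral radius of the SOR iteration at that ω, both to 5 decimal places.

[ρ_J] n=95: ρ(B_J) = cos(π/(n+1)) = cos(π/96) = 0.99946.
√(1−ρ_J²) simplifies to sin(π/96) = 0.032719.
ω* = 2/(1+0.032719) = 1.93664
[ρ_SOR] ω* − 1 = 0.93664.

ω* = 1.93664, ρ_SOR = 0.93664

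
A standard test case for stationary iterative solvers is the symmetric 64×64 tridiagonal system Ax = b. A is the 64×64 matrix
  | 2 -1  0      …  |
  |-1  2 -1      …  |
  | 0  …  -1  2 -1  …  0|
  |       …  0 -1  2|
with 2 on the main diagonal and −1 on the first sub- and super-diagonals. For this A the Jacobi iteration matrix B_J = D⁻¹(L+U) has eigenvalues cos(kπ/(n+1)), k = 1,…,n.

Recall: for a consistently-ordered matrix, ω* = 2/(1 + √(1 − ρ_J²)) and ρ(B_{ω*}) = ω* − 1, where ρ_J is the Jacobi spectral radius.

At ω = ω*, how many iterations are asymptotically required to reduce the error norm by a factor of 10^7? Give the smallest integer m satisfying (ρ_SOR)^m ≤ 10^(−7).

m = 167

½·tridiag(1,0,1) at n=64: λ_k = cos(kπ/65); max |λ| at k=1 ⇒ ρ_J = cos(π/65) ≈ 0.9988322.
1 − cos²(π/65) = sin²(π/65) ⇒ √(1−ρ_J²) = sin(π/65) = 0.0483134.
So ω* = 2/1.0483134 = 1.9078264 (Young).
Hence ρ(B_{ω*}) = 1.9078264 − 1 = 0.9078264.
For 7 digits: m = 7·ln10 / (−ln 0.9078264) = 16.1181/0.0967021 = 166.678; round up → m = 167.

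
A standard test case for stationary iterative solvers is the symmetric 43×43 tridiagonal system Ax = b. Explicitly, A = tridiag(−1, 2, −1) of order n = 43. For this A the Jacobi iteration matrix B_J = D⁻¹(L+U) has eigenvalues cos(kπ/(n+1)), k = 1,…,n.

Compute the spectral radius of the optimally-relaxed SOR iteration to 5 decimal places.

ρ_SOR = 0.86682

½·tridiag(1,0,1) at n=43: λ_k = cos(kπ/44); max |λ| at k=1 ⇒ ρ_J = cos(π/44) ≈ 0.99745.
√(1 − cos²(π/44)) = sin(π/44) ≈ 0.071339.
Young: ω* = 2/(1+√(1−ρ_J²)) = 2/(1+0.071339) = 2/1.071339 = 1.86682.
Hence ρ(B_{ω*}) = 1.86682 − 1 = 0.86682.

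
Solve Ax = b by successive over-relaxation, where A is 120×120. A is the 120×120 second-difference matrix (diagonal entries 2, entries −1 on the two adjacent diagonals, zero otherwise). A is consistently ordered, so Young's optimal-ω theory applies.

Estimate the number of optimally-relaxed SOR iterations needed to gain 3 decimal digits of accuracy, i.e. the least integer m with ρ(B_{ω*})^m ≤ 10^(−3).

m = 134

[ρ_J] n=120: ρ(B_J) = cos(π/(n+1)) = cos(π/121) = 0.9996630.
root = sin(π/121) = 0.0259607  (since 1−cos² = sin²).
ω* = 2 / (1 + 0.0259607) = 2 / 1.0259607 ≈ 1.9493924.
Hence ρ(B_{ω*}) = 1.9493924 − 1 = 0.9493924.
(0.9493924)^m ≤ 10^{−3}  ⇒  m·ln(0.9493924) ≤ −3·ln10  ⇒  m ≥ 133.013  ⇒  m = 134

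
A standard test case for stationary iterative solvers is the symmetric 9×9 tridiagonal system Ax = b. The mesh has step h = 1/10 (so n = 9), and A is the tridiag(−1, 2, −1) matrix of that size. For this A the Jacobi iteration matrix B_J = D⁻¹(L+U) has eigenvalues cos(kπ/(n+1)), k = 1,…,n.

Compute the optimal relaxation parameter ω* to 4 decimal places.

n=9: λ(B_J) = 1 − λ(A)/2 = cos(kπ/10); k=1 gives ρ_J = 0.9511.
1 − cos²(π/10) = sin²(π/10) ⇒ √(1−ρ_J²) = sin(π/10) = 0.30902.
Then 2/(1+√(1−ρ_J²)) = 2/(1+0.30902); ω* = 2/1.30902 = 1.5279.
and ρ(B_{ω*}) = 1.5279 − 1 = 0.5279.

ω* = 1.5279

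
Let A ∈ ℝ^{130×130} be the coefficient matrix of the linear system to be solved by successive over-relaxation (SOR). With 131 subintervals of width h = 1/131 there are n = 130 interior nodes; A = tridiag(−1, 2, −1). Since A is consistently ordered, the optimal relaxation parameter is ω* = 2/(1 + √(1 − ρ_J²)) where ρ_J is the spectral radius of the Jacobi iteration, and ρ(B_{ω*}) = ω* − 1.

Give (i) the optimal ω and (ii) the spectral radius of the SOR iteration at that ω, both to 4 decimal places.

ω* = 1.9532, ρ_SOR = 0.9532

With n=130, ρ(Jacobi) = cos(π/131) = 0.9997.
1 − cos²(π/131) = sin²(π/131) ⇒ √(1−ρ_J²) = sin(π/131) = 0.02398.
So ω* = 2/1.02398 = 1.9532 (Young).
ρ(B_{ω*}) = ω*−1 = 0.9532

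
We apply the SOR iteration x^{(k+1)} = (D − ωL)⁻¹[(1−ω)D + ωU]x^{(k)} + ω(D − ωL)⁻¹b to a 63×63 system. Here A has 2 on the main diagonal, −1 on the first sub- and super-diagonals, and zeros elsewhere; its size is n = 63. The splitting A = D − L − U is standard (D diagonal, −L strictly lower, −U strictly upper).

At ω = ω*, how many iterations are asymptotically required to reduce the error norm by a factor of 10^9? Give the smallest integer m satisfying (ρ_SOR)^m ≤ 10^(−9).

ρ_J = max_k |cos(kπ/64)| = cos(π/64) = 0.9987955
√(1 − cos²(π/64)) = sin(π/64) ≈ 0.0490677.
ω* = 2 / (1 + 0.0490677) = 2 / 1.0490677 ≈ 1.9064547.
Hence ρ(B_{ω*}) = 1.9064547 − 1 = 0.9064547.
ρ_SOR^m ≤ 10^(−9) ⇔ m ≥ 9·ln10/(−ln 0.9064547) = 20.7233/0.0982142 = 211.001; m = ⌈211.001⌉ = 212.

m = 212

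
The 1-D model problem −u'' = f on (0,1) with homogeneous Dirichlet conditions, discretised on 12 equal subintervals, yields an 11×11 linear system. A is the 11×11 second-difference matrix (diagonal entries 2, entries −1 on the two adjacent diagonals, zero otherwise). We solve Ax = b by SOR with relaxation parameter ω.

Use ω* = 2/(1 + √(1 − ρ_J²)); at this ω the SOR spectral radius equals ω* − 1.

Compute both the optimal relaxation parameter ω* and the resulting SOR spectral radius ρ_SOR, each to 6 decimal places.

ω* = 1.588791, ρ_SOR = 0.588791

½·tridiag(1,0,1) at n=11: λ_k = cos(kπ/12); max |λ| at k=1 ⇒ ρ_J = cos(π/12) ≈ 0.965926.
root = sin(π/12) = 0.2588190  (since 1−cos² = sin²).
[ω*] 2 ÷ (1 + 0.2588190) = 2 ÷ 1.2588190 = 1.588791.
and ρ(B_{ω*}) = 1.588791 − 1 = 0.588791.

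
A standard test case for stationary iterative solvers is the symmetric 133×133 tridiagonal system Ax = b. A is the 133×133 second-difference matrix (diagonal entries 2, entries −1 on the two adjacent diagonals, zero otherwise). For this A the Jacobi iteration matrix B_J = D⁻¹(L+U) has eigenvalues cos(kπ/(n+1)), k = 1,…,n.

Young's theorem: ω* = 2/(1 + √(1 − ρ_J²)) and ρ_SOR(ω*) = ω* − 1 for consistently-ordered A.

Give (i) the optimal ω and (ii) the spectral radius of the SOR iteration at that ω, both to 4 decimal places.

ω* = 1.9542, ρ_SOR = 0.9542

½·tridiag(1,0,1) at n=133: λ_k = cos(kπ/134); max |λ| at k=1 ⇒ ρ_J = cos(π/134) ≈ 0.9997.
√(1−ρ_J²) = |sin(π/134)| = 0.02344
Young: ω* = 2/(1+√(1−ρ_J²)) = 2/(1+0.02344) = 2/1.02344 = 1.9542.
Hence ρ(B_{ω*}) = 1.9542 − 1 = 0.9542.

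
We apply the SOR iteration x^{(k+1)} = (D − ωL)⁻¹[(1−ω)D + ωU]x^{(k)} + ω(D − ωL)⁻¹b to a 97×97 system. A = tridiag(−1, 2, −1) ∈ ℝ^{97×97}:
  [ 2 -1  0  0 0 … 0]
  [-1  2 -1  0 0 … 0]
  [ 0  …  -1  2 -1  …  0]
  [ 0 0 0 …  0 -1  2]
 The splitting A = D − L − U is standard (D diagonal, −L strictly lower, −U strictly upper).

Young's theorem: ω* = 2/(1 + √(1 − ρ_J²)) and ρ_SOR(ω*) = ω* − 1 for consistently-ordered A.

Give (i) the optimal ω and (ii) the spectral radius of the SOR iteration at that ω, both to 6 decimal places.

n=97: λ(B_J) = 1 − λ(A)/2 = cos(kπ/98); k=1 gives ρ_J = 0.999486.
root = sin(π/98) = 0.0320516  (since 1−cos² = sin²).
Young: ω* = 2/(1+√(1−ρ_J²)) = 2/(1+0.0320516) = 2/1.0320516 = 1.937888.
ρ_SOR = ω* − 1 = 1.937888 − 1 = 0.937888.

ω* = 1.937888, ρ_SOR = 0.937888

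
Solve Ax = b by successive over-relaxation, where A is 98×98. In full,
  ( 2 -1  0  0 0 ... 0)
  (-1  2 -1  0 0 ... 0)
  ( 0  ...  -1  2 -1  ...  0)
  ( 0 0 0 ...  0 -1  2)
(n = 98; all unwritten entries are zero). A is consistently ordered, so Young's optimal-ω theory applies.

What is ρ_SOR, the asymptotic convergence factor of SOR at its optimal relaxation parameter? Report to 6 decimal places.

½·tridiag(1,0,1) at n=98: λ_k = cos(kπ/99); max |λ| at k=1 ⇒ ρ_J = cos(π/99) ≈ 0.999497.
√(1 − cos²(π/99)) = sin(π/99) ≈ 0.0317279.
ω* = 2 / (1 + 0.0317279) = 2 / 1.0317279 ≈ 1.938496.
At ω = 1.938496 every |λ(B_ω)| = ω−1, so ρ_SOR = 0.938496.

ρ_SOR = 0.938496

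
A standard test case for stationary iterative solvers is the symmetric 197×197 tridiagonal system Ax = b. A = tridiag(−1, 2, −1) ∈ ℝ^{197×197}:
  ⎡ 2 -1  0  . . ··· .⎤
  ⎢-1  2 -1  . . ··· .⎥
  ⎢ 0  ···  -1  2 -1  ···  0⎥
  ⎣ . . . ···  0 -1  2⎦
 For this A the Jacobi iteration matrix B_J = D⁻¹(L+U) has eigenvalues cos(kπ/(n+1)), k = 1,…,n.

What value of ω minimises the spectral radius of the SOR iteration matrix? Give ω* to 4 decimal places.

ω* = 1.9688

With n=197, ρ(Jacobi) = cos(π/198) = 0.9999.
√(1 − cos²(π/198)) = sin(π/198) ≈ 0.01587.
ω* = 2/(1+0.01587) = 1.9688
[ρ_SOR] ω* − 1 = 0.9688.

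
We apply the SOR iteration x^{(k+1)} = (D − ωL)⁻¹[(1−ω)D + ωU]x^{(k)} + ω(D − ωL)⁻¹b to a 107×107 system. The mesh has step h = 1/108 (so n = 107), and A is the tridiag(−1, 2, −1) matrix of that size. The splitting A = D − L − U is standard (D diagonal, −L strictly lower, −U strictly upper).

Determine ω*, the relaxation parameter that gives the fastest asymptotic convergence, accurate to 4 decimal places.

ω* = 1.9435

ρ_J = max_k |cos(kπ/108)| = cos(π/108) = 0.9996
√(1−ρ_J²) = |sin(π/108)| = 0.02908
ω* = 2/(1 + 0.02908) = 2/1.02908 = 1.9435.
ρ_SOR = ω* − 1 = 1.9435 − 1 = 0.9435.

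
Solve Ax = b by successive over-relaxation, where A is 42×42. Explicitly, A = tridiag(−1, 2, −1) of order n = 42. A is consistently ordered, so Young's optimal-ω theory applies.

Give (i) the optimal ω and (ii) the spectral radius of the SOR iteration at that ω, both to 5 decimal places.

ω* = 1.86394, ρ_SOR = 0.86394

n=42: λ(B_J) = 1 − λ(A)/2 = cos(kπ/43); k=1 gives ρ_J = 0.99733.
√(1−ρ_J²) simplifies to sin(π/43) = 0.072995.
So ω* = 2/1.072995 = 1.86394 (Young).
and ρ(B_{ω*}) = 1.86394 − 1 = 0.86394.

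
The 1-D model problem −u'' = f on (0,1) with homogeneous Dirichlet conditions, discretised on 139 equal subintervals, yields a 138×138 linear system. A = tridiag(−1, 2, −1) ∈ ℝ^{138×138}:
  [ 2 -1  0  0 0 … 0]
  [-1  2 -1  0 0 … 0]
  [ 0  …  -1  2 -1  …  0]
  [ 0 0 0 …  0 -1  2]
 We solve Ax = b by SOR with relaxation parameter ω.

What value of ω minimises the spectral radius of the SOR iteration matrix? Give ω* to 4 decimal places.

ρ_J = max_k |cos(kπ/139)| = cos(π/139) = 0.9997
√(1 − cos²(π/139)) = sin(π/139) ≈ 0.02260.
ω* = 2 / (1 + 0.02260) = 2 / 1.02260 ≈ 1.9558.
ρ_SOR = ω* − 1 = 1.9558 − 1 = 0.9558.

ω* = 1.9558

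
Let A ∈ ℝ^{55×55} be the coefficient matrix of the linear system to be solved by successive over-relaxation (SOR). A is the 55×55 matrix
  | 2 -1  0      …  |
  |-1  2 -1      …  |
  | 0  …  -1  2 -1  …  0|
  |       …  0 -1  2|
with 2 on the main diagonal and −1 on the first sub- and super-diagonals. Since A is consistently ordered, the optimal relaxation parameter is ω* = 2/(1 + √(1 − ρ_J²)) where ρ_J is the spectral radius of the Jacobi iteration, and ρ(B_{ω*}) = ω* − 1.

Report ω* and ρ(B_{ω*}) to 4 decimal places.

With n=55, ρ(Jacobi) = cos(π/56) = 0.9984.
root = sin(π/56) = 0.05607  (since 1−cos² = sin²).
ω* = 2 / (1 + 0.05607) = 2 / 1.05607 ≈ 1.8938.
At ω = 1.8938 every |λ(B_ω)| = ω−1, so ρ_SOR = 0.8938.

ω* = 1.8938, ρ_SOR = 0.8938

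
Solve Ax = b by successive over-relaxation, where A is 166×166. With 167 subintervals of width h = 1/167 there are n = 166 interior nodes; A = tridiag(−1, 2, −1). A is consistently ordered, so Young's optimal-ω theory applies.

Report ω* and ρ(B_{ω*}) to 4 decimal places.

ω* = 1.9631, ρ_SOR = 0.9631

spectrum of D⁻¹(L+U) = {cos(kπ/167) : 1≤k≤166}; ρ_J = cos(π/167) = 0.9998.
√(1−ρ_J²) = |sin(π/167)| = 0.01881
[ω*] 2 ÷ (1 + 0.01881) = 2 ÷ 1.01881 = 1.9631.
ρ(B_{ω*}) = ω*−1 = 0.9631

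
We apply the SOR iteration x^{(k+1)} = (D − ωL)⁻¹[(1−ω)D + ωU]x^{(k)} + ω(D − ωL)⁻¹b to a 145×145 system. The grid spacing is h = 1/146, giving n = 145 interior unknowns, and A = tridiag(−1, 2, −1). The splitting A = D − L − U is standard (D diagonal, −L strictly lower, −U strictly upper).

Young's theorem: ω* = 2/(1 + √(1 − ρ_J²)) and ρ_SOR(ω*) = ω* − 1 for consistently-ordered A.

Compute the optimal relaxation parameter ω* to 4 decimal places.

spectrum of D⁻¹(L+U) = {cos(kπ/146) : 1≤k≤145}; ρ_J = cos(π/146) = 0.9998.
√(1 − cos²(π/146)) = sin(π/146) ≈ 0.02152.
Young: ω* = 2/(1+√(1−ρ_J²)) = 2/(1+0.02152) = 2/1.02152 = 1.9579.
At ω = 1.9579 every |λ(B_ω)| = ω−1, so ρ_SOR = 0.9579.

ω* = 1.9579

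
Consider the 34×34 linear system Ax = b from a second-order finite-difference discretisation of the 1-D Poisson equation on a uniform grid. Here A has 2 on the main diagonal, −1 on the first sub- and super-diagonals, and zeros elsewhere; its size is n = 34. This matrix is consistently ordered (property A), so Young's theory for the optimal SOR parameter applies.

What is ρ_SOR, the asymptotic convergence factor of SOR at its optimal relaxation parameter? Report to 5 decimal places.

ρ_SOR = 0.83547

With n=34, ρ(Jacobi) = cos(π/35) = 0.99597.
root = sin(π/35) = 0.089639  (since 1−cos² = sin²).
So ω* = 2/1.089639 = 1.83547 (Young).
and ρ(B_{ω*}) = 1.83547 − 1 = 0.83547.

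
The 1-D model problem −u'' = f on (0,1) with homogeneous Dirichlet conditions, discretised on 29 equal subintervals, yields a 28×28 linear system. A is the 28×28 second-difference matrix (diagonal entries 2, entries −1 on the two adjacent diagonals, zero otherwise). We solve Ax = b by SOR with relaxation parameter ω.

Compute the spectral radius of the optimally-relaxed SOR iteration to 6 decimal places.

ρ_J = max_k |cos(kπ/29)| = cos(π/29) = 0.994138
√(1−ρ_J²) = |sin(π/29)| = 0.1081190
Then 2/(1+√(1−ρ_J²)) = 2/(1+0.1081190); ω* = 2/1.1081190 = 1.804860.
ρ(B_{ω*}) = ω*−1 = 0.804860

ρ_SOR = 0.804860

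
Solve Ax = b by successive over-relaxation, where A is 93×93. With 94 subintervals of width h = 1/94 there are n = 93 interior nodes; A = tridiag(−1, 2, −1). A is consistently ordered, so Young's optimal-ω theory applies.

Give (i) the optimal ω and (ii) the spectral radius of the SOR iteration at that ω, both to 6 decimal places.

ω* = 1.935331, ρ_SOR = 0.935331

With n=93, ρ(Jacobi) = cos(π/94) = 0.999442.
√(1 − cos²(π/94)) = sin(π/94) ≈ 0.0334150.
ω* = 2/(1+0.0334150) = 1.935331
Hence ρ(B_{ω*}) = 1.935331 − 1 = 0.935331.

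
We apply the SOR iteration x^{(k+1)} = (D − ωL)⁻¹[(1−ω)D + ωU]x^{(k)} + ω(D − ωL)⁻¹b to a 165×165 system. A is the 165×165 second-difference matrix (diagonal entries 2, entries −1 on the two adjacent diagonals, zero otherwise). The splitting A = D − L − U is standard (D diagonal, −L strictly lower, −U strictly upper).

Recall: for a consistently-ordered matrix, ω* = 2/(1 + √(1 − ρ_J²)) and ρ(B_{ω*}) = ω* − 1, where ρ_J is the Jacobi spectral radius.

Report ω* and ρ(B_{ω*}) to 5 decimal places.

ω* = 1.96285, ρ_SOR = 0.96285

spectrum of D⁻¹(L+U) = {cos(kπ/166) : 1≤k≤165}; ρ_J = cos(π/166) = 0.99982.
√(1−ρ_J²) = |sin(π/166)| = 0.018924
[ω*] 2 ÷ (1 + 0.018924) = 2 ÷ 1.018924 = 1.96285.
ρ_SOR = ω* − 1 ≈ 0.96285.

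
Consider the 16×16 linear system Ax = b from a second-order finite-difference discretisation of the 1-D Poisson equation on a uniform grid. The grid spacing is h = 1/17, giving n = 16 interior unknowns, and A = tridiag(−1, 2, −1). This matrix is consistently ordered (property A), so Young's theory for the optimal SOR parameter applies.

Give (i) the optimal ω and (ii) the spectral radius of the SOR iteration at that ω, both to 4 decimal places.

ω* = 1.6895, ρ_SOR = 0.6895

With n=16, ρ(Jacobi) = cos(π/17) = 0.9830.
√(1−ρ_J²) = |sin(π/17)| = 0.18375
ω* = 2 / (1 + 0.18375) = 2 / 1.18375 ≈ 1.6895.
ρ_SOR = ω* − 1 = 1.6895 − 1 = 0.6895.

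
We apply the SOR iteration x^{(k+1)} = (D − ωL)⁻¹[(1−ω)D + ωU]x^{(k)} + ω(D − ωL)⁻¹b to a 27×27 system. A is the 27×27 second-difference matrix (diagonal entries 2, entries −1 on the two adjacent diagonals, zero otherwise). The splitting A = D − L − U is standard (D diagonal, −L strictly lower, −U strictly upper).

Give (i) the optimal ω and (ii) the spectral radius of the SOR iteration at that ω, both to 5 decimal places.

[ρ_J] n=27: ρ(B_J) = cos(π/(n+1)) = cos(π/28) = 0.99371.
√(1−ρ_J²) simplifies to sin(π/28) = 0.111964.
Young: ω* = 2/(1+√(1−ρ_J²)) = 2/(1+0.111964) = 2/1.111964 = 1.79862.
[ρ_SOR] ω* − 1 = 0.79862.

ω* = 1.79862, ρ_SOR = 0.79862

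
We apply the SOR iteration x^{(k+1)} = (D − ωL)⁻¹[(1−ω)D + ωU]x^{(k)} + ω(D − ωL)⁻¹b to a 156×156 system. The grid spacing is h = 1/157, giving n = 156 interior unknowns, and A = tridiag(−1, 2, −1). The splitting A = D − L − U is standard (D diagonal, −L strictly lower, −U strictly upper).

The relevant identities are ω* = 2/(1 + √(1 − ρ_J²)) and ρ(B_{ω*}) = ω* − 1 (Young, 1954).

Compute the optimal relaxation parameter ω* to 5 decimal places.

ω* = 1.96077

B_J for the 156×156 system has eigenvalues cos(kπ/157); ρ_J = cos(π/157) = 0.99980.
1 − cos²(π/157) = sin²(π/157) ⇒ √(1−ρ_J²) = sin(π/157) = 0.020009.
ω* = 2 / (1 + 0.020009) = 2 / 1.020009 ≈ 1.96077.
ρ_SOR = ω* − 1 = 1.96077 − 1 = 0.96077.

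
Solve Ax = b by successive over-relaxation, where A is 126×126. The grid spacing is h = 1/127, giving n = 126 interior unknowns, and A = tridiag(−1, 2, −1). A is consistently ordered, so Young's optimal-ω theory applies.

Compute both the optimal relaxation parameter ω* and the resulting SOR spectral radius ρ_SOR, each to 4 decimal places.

B_J for the 126×126 system has eigenvalues cos(kπ/127); ρ_J = cos(π/127) = 0.9997.
1 − cos²(π/127) = sin²(π/127) ⇒ √(1−ρ_J²) = sin(π/127) = 0.02473.
ω* = 2/(1+0.02473) = 1.9517
Hence ρ(B_{ω*}) = 1.9517 − 1 = 0.9517.

ω* = 1.9517, ρ_SOR = 0.9517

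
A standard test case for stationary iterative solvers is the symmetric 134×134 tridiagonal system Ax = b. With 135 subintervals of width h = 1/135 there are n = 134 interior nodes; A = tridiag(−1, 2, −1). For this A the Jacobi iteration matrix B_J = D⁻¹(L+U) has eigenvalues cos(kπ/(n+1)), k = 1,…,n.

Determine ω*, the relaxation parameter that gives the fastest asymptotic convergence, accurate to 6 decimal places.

ω* = 1.954520

B_J for the 134×134 system has eigenvalues cos(kπ/135); ρ_J = cos(π/135) = 0.999729.
1 − cos²(π/135) = sin²(π/135) ⇒ √(1−ρ_J²) = sin(π/135) = 0.0232690.
ω* = 2/(1+0.0232690) = 1.954520
Hence ρ(B_{ω*}) = 1.954520 − 1 = 0.954520.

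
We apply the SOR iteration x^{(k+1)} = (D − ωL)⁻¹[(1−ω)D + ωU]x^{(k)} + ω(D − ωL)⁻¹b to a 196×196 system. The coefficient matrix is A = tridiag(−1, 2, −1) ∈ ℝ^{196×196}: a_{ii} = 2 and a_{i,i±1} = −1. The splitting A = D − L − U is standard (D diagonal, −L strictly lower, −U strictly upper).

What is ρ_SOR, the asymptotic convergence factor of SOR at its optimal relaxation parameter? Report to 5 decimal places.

ρ_SOR = 0.96861

[ρ_J] n=196: ρ(B_J) = cos(π/(n+1)) = cos(π/197) = 0.99987.
√(1−ρ_J²) = |sin(π/197)| = 0.015946
So ω* = 2/1.015946 = 1.96861 (Young).
and ρ(B_{ω*}) = 1.96861 − 1 = 0.96861.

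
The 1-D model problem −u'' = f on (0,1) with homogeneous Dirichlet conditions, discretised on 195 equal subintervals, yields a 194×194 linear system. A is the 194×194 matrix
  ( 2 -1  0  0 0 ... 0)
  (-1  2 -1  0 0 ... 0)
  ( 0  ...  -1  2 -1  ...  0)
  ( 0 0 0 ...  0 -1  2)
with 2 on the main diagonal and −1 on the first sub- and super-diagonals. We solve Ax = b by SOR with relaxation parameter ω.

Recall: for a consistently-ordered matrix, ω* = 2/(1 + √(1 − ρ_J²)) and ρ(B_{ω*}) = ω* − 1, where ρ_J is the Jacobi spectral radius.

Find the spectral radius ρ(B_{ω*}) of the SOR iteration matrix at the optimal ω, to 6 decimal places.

[ρ_J] n=194: ρ(B_J) = cos(π/(n+1)) = cos(π/195) = 0.999870.
1 − cos²(π/195) = sin²(π/195) ⇒ √(1−ρ_J²) = sin(π/195) = 0.0161100.
So ω* = 2/1.0161100 = 1.968291 (Young).
ρ_SOR = ω* − 1 = 1.968291 − 1 = 0.968291.

ρ_SOR = 0.968291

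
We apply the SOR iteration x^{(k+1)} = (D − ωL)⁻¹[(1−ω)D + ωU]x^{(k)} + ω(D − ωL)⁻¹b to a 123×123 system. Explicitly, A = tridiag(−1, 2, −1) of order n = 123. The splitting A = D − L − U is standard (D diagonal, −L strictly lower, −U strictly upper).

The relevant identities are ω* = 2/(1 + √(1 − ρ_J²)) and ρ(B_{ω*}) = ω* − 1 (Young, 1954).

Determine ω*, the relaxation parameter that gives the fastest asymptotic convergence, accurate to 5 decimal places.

With n=123, ρ(Jacobi) = cos(π/124) = 0.99968.
√(1 − cos²(π/124)) = sin(π/124) ≈ 0.025333.
[ω*] 2 ÷ (1 + 0.025333) = 2 ÷ 1.025333 = 1.95059.
ρ_SOR = ω* − 1 = 1.95059 − 1 = 0.95059.

ω* = 1.95059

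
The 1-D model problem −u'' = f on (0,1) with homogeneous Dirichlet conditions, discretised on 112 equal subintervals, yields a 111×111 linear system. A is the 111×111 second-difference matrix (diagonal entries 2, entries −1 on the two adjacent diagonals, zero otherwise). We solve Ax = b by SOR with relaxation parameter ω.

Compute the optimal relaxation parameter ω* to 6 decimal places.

n=111: λ(B_J) = 1 − λ(A)/2 = cos(kπ/112); k=1 gives ρ_J = 0.999607.
√(1−ρ_J²) = |sin(π/112)| = 0.0280463
Then 2/(1+√(1−ρ_J²)) = 2/(1+0.0280463); ω* = 2/1.0280463 = 1.945438.
At ω = 1.945438 every |λ(B_ω)| = ω−1, so ρ_SOR = 0.945438.

ω* = 1.945438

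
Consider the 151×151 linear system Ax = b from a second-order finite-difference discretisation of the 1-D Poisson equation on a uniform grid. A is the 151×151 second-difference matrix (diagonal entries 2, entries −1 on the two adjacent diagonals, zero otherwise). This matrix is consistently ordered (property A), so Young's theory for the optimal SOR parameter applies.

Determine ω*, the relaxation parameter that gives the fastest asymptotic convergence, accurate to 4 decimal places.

ω* = 1.9595

With n=151, ρ(Jacobi) = cos(π/152) = 0.9998.
√(1 − cos²(π/152)) = sin(π/152) ≈ 0.02067.
So ω* = 2/1.02067 = 1.9595 (Young).
ρ_SOR = ω* − 1 = 1.9595 − 1 = 0.9595.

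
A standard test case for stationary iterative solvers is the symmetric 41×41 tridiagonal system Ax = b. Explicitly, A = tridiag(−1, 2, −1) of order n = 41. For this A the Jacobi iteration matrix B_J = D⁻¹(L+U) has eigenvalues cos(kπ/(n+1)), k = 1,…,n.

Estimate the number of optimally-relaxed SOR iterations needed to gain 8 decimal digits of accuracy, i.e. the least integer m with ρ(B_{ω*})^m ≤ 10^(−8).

B_J for the 41×41 system has eigenvalues cos(kπ/42); ρ_J = cos(π/42) = 0.9972038.
√(1−ρ_J²) simplifies to sin(π/42) = 0.0747301.
[ω*] 2 ÷ (1 + 0.0747301) = 2 ÷ 1.0747301 = 1.8609323.
Hence ρ(B_{ω*}) = 1.8609323 − 1 = 0.8609323.
ρ_SOR^m ≤ 10^(−8) ⇔ m ≥ 8·ln10/(−ln 0.8609323) = 18.4207/0.149739 = 123.019; m = ⌈123.019⌉ = 124.

m = 124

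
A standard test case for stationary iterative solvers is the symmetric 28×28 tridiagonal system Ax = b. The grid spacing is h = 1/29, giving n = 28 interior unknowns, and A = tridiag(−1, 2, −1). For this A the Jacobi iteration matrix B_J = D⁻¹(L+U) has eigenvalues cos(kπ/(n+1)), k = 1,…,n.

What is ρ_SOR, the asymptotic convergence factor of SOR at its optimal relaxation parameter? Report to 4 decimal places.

ρ_J = max_k |cos(kπ/29)| = cos(π/29) = 0.9941
1 − cos²(π/29) = sin²(π/29) ⇒ √(1−ρ_J²) = sin(π/29) = 0.10812.
So ω* = 2/1.10812 = 1.8049 (Young).
ρ(B_{ω*}) = ω*−1 = 0.8049

ρ_SOR = 0.8049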